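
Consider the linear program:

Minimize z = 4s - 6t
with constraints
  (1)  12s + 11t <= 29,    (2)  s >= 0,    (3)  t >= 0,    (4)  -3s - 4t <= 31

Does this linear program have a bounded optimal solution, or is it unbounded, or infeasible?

bounded optimum

Corner points and z = 4s - 6t:
  (0, 29/11) → z = -174/11
  (29/12, 0) → z = 29/3
  (0, 0) → z = 0
The feasible region has finitely many vertices and no improving ray; the minimum is -174/11 at (0, 29/11).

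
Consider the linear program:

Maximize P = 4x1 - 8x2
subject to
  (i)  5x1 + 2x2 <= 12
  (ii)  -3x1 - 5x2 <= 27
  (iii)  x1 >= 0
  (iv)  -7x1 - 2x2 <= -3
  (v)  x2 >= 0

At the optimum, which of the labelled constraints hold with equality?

(i) and (v)

Extreme points and P = 4x1 - 8x2:
  (0, 6) → P = -48
  (12/5, 0) → P = 48/5
  (0, 3/2) → P = -12
  (3/7, 0) → P = 12/7

The maximum is at (12/5, 0). Substituting into each constraint, equality holds for (i) and (v); the remaining constraints have slack.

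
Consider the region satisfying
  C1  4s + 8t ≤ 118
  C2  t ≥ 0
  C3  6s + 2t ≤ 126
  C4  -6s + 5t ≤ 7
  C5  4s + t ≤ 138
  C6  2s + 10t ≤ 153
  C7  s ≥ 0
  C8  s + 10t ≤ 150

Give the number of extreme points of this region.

5

The feasible vertices (each the meet of two boundaries and inside every other half-plane) are:
  (193/10, 51/10)
  (267/34, 184/17)
  (21, 0)
  (0, 0)
  (0, 7/5)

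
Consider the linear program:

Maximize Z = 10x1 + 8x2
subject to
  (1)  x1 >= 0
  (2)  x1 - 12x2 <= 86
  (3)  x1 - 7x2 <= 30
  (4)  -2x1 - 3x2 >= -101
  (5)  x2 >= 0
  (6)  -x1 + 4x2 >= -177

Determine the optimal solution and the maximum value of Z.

x1 = 797/17, x2 = 41/17, maximum Z = 8298/17

At the optimal vertex, x1 - 7x2 = 30 and -2x1 - 3x2 = -101.
Solving simultaneously gives x1 = 797/17, x2 = 41/17.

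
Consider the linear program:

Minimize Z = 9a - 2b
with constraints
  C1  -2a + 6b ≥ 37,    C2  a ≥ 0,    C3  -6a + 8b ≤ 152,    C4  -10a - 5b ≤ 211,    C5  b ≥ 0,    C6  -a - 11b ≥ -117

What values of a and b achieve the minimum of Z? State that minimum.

The binding constraints are a = 0 and -a - 11b = -117.
Solving simultaneously gives a = 0, b = 117/11.

a = 0, b = 117/11, minimum Z = -234/11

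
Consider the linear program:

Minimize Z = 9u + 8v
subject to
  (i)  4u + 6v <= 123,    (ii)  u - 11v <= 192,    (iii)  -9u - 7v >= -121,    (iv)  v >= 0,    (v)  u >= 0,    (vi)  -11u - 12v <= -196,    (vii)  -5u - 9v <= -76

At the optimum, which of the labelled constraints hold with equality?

Extreme points and Z = 9u + 8v:
  (0, 121/7) → Z = 968/7
  (80/31, 433/31) → Z = 4184/31
  (0, 49/3) → Z = 392/3

The minimum is at (0, 49/3). Substituting into each constraint, equality holds for (v) and (vi); the remaining constraints have slack.

(v) and (vi)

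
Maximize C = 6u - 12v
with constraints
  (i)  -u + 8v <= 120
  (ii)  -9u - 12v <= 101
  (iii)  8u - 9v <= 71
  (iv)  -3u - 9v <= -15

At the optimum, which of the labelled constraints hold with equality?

(iii) and (iv)

Extreme points and C = 6u - 12v:
  (-562/21, 979/84) → C = -2103/7
  (1648/55, 1031/55) → C = -2484/55
  (-121/5, 146/15) → C = -262
  (86/11, -31/33) → C = 640/11

The maximum is at (86/11, -31/33). Substituting into each constraint, equality holds for (iii) and (iv); the remaining constraints have slack.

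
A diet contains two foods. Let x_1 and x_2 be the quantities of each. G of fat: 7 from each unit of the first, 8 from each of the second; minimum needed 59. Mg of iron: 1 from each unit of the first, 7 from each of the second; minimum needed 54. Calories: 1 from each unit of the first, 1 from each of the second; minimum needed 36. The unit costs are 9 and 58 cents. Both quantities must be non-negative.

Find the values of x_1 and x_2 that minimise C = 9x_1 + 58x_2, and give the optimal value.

Extreme points and C = 9x_1 + 58x_2:
  (0, 36) → C = 2088
  (54, 0) → C = 486
  (33, 3) → C = 471
The feasible region is unbounded (it extends along (0, 1), (1, 0)), but C strictly increases along every unbounded feasible direction, so there is no improving ray and the minimum is attained at a vertex.

The optimum lies where x_1 + 7x_2 = 54 and x_1 + x_2 = 36.
Solving simultaneously gives x_1 = 33, x_2 = 3.

x_1 = 33, x_2 = 3, minimum C = 471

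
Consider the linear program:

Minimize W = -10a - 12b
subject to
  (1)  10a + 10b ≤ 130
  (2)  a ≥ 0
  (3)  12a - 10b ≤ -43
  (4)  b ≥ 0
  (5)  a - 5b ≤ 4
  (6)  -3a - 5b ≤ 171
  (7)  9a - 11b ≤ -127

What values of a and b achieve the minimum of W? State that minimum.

a = 0, b = 13, minimum W = -156

Vertices and W = -10a - 12b:
  (0, 13) → W = -156
  (4/5, 61/5) → W = -772/5
  (0, 127/11) → W = -1524/11

The optimum lies where 10a + 10b = 130 and a = 0.
Solving simultaneously gives a = 0, b = 13.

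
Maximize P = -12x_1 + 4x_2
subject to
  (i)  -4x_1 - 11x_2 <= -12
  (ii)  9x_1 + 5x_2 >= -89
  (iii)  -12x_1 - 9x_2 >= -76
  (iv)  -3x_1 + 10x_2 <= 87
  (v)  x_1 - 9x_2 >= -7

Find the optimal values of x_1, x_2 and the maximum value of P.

x_1 = 31/47, x_2 = 40/47, maximum P = -212/47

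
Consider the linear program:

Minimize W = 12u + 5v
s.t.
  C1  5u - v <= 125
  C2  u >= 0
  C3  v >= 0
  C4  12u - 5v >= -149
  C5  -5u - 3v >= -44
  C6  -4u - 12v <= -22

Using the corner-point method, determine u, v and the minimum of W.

Extreme points and W = 12u + 5v:
  (0, 44/3) → W = 220/3
  (0, 11/6) → W = 55/6
  (44/5, 0) → W = 528/5
  (11/2, 0) → W = 66

The binding constraints are u = 0 and -4u - 12v = -22.
Solving simultaneously gives u = 0, v = 11/6.

u = 0, v = 11/6, minimum W = 55/6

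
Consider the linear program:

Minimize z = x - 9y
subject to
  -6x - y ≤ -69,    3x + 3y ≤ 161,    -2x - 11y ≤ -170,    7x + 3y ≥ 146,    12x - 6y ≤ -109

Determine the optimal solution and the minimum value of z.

x = 46/15, y = 253/5, minimum z = -1357/3

Corner points and z = x - 9y:
  (46/15, 253/5) → z = -1357/3
  (61/11, 393/11) → z = -316
  (71/6, 251/6) → z = -1094/3
  (183/26, 2515/78) → z = -3681/13

The optimum lies where -6x - y = -69 and 3x + 3y = 161.
Solving simultaneously gives x = 46/15, y = 253/5.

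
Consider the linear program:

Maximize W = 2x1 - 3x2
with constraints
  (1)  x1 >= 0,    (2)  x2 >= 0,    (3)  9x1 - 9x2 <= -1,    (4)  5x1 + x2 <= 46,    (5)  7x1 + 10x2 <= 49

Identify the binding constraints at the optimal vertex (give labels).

Extreme points and W = 2x1 - 3x2:
  (0, 1/9) → W = -1/3
  (0, 49/10) → W = -147/10
  (431/153, 448/153) → W = -482/153

The maximum is at (0, 1/9). Substituting into each constraint, equality holds for (1) and (3); the remaining constraints have slack.

(1) and (3)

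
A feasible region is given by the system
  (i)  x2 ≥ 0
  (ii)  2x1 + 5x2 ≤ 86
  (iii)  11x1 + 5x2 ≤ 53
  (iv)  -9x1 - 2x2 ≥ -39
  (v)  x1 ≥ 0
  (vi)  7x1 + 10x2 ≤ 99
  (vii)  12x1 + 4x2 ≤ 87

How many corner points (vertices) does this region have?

Of the 21 pairwise boundary intersections, those satisfying every inequality are:
  (13/3, 0)
  (0, 0)
  (89/23, 48/23)
  (7/15, 718/75)
  (0, 99/10)

5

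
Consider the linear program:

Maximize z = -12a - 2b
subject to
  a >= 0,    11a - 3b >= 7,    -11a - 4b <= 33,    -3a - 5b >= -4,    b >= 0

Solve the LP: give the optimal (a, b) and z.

The binding constraints are 11a - 3b = 7 and b = 0.
Solving simultaneously gives a = 7/11, b = 0.

a = 7/11, b = 0, maximum z = -84/11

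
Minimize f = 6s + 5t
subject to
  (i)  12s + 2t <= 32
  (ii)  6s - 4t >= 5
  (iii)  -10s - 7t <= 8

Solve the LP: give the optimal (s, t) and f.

Feasible corners and f = 6s + 5t:
  (23/10, 11/5) → f = 124/5
  (15/4, -13/2) → f = -10
  (3/82, -49/41) → f = -236/41

s = 15/4, t = -13/2, minimum f = -10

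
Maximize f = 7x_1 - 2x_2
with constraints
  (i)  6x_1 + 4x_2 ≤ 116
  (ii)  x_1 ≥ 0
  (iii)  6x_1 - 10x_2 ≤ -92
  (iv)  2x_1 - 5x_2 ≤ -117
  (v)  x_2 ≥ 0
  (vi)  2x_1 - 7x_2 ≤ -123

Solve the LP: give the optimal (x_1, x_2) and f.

x_1 = 56/19, x_2 = 467/19, maximum f = -542/19

The binding constraints are 6x_1 + 4x_2 = 116 and 2x_1 - 5x_2 = -117.
Solving simultaneously gives x_1 = 56/19, x_2 = 467/19.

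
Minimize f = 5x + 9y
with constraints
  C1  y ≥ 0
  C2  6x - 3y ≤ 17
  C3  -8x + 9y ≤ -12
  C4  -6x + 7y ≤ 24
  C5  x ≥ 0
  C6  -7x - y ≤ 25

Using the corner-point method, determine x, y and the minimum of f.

Feasible corners and f = 5x + 9y:
  (17/6, 0) → f = 85/6
  (3/2, 0) → f = 15/2
  (39/10, 32/15) → f = 387/10

x = 3/2, y = 0, minimum f = 15/2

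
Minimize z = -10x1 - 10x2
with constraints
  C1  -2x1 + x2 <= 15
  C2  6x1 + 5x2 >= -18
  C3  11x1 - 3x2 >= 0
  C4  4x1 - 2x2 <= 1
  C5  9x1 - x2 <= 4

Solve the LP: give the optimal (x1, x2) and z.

x1 = 3/4, x2 = 11/4, minimum z = -35

Extreme points and z = -10x1 - 10x2:
  (-3/10, -11/10) → z = 14
  (3/4, 11/4) → z = -35
  (1/2, 1/2) → z = -10

The optimum lies where 11x1 - 3x2 = 0 and 9x1 - x2 = 4.
Solving simultaneously gives x1 = 3/4, x2 = 11/4.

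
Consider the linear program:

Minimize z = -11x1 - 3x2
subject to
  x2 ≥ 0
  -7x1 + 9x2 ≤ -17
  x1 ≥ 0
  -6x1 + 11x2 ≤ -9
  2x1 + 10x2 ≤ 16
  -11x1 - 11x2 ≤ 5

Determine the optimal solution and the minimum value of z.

x1 = 8, x2 = 0, minimum z = -88

The optimum lies where x2 = 0 and 2x1 + 10x2 = 16.
Solving simultaneously gives x1 = 8, x2 = 0.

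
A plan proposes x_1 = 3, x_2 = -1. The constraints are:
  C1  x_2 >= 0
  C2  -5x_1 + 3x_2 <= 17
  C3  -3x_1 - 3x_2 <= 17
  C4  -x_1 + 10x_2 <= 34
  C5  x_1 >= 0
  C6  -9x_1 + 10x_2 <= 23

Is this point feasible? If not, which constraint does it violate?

not feasible — violates C1

Constraint C1: x_2 = -1, which is not ≥ 0. All other constraints are satisfied.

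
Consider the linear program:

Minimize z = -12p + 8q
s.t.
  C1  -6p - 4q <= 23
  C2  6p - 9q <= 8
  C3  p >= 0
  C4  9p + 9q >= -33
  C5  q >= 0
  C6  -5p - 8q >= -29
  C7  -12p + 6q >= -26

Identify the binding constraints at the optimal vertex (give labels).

C2 and C7

Extreme points and z = -12p + 8q:
  (4/3, 0) → z = -16
  (31/12, 5/6) → z = -73/3
  (0, 0) → z = 0
  (0, 29/8) → z = 29
  (191/63, 109/63) → z = -1420/63

The minimum is at (31/12, 5/6). Substituting into each constraint, equality holds for C2 and C7; the remaining constraints have slack.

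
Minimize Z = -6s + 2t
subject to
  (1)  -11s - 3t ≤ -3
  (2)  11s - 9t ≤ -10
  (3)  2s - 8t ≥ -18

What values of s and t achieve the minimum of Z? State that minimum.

Feasible corners and Z = -6s + 2t:
  (-1/44, 13/12) → Z = 76/33
  (-15/47, 102/47) → Z = 294/47
  (41/35, 89/35) → Z = -68/35

At the optimal vertex, 11s - 9t = -10 and 2s - 8t = -18.
Solving simultaneously gives s = 41/35, t = 89/35.

s = 41/35, t = 89/35, minimum Z = -68/35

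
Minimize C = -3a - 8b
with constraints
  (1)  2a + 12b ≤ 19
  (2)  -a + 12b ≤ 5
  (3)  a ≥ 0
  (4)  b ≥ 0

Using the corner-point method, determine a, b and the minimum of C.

a = 19/2, b = 0, minimum C = -57/2

At the optimal vertex, 2a + 12b = 19 and b = 0.
Solving simultaneously gives a = 19/2, b = 0.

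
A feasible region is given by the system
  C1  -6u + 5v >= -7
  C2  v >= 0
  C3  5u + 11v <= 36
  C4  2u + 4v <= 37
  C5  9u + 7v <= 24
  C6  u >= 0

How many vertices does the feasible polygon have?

5

Of the 15 pairwise boundary intersections, those satisfying every inequality are:
  (7/6, 0)
  (169/87, 27/29)
  (0, 0)
  (3/16, 51/16)
  (0, 36/11)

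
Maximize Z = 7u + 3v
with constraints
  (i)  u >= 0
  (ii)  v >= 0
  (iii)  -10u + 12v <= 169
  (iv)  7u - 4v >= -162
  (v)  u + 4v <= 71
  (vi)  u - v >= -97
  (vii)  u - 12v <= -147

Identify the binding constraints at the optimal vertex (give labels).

(v) and (vii)

Extreme points and Z = 7u + 3v:
  (0, 169/12) → Z = 169/4
  (0, 49/4) → Z = 147/4
  (44/13, 879/52) → Z = 3869/52
  (33/2, 109/8) → Z = 1251/8

The maximum is at (33/2, 109/8). Substituting into each constraint, equality holds for (v) and (vii); the remaining constraints have slack.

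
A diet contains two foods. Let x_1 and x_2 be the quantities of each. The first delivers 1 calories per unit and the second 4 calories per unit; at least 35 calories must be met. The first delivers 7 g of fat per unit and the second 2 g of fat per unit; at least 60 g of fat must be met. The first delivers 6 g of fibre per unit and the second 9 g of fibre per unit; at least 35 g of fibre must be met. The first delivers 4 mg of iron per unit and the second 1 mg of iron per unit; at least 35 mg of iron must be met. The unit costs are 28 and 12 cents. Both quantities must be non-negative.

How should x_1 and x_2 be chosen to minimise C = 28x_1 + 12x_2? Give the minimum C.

x_1 = 7, x_2 = 7, minimum C = 280

Feasible corners and C = 28x_1 + 12x_2:
  (0, 35) → C = 420
  (35, 0) → C = 980
  (7, 7) → C = 280
The feasible region is unbounded (it extends along (0, 1), (1, 0)), but C strictly increases along every unbounded feasible direction, so there is no improving ray and the minimum is attained at a vertex.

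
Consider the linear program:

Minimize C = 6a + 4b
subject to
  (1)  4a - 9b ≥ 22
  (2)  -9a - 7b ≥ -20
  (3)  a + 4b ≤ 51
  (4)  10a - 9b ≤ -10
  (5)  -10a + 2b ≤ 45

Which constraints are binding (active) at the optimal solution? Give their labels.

Vertices and C = 6a + 4b:
  (-16/3, -130/27) → C = -1384/27
  (-449/82, -200/41) → C = -2147/41
  (-11/2, -5) → C = -53

The minimum is at (-11/2, -5). Substituting into each constraint, equality holds for (4) and (5); the remaining constraints have slack.

(4) and (5)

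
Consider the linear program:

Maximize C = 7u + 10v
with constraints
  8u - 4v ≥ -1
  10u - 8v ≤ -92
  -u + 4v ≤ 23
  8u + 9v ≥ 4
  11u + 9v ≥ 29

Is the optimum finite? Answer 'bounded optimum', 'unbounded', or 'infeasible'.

infeasible

The boundaries 8u - 4v = -1 and 10u - 8v = -92 meet at (15, 121/4), but that point violates -u + 4v ≤ 23. Every candidate vertex is excluded by some other constraint, so the feasible region is empty.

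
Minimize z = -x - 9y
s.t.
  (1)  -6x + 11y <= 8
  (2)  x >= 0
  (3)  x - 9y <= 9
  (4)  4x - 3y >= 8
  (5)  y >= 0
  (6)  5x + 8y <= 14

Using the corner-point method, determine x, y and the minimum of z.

Vertices and z = -x - 9y:
  (2, 0) → z = -2
  (106/47, 16/47) → z = -250/47
  (14/5, 0) → z = -14/5

The optimum lies where 4x - 3y = 8 and 5x + 8y = 14.
Solving simultaneously gives x = 106/47, y = 16/47.

x = 106/47, y = 16/47, minimum z = -250/47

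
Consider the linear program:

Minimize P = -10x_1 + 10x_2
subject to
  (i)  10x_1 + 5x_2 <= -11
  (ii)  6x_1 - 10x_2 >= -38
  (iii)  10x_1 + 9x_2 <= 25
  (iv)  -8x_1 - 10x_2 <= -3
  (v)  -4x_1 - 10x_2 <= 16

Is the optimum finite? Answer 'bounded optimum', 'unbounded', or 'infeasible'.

bounded optimum

Corner points and P = -10x_1 + 10x_2:
  (-30/13, 157/65) → P = 614/13
  (-25/12, 59/30) → P = 81/2
  (-5/2, 23/10) → P = 48
The feasible region has finitely many vertices and no improving ray; the minimum is 81/2 at (-25/12, 59/30).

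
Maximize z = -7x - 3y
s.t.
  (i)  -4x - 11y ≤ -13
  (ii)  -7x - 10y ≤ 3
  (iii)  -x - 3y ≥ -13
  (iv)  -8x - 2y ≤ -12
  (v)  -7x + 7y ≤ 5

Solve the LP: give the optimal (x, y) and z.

Feasible corners and z = -7x - 3y:
  (53/40, 7/10) → z = -91/8
  (19/7, 24/7) → z = -205/7
  (37/35, 62/35) → z = -89/7
The feasible region is unbounded (it extends along (3, -1), (11, -4)), but z strictly decreases along every unbounded feasible direction, so there is no improving ray and the maximum is attained at a vertex.

At the optimal vertex, -4x - 11y = -13 and -8x - 2y = -12.
Solving simultaneously gives x = 53/40, y = 7/10.

x = 53/40, y = 7/10, maximum z = -91/8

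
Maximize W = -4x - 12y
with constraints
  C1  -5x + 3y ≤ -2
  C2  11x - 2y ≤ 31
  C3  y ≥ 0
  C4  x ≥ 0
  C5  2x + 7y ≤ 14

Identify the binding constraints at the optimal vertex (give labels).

C1 and C3

Vertices and W = -4x - 12y:
  (2/5, 0) → W = -8/5
  (56/41, 66/41) → W = -1016/41
  (31/11, 0) → W = -124/11
  (245/81, 92/81) → W = -2084/81

The maximum is at (2/5, 0). Substituting into each constraint, equality holds for C1 and C3; the remaining constraints have slack.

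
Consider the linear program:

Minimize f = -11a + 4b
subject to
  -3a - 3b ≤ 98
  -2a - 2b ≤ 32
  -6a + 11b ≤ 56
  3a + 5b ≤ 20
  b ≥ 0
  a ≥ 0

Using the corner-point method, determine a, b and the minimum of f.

Extreme points and f = -11a + 4b:
  (20/3, 0) → f = -220/3
  (0, 4) → f = 16
  (0, 0) → f = 0

a = 20/3, b = 0, minimum f = -220/3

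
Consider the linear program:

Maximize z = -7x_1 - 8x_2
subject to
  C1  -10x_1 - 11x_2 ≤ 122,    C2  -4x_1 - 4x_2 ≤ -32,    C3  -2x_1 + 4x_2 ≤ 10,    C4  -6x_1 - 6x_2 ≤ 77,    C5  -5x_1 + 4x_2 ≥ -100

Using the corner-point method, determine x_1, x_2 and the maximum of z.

At the optimal vertex, -4x_1 - 4x_2 = -32 and -5x_1 + 4x_2 = -100.
Solving simultaneously gives x_1 = 44/3, x_2 = -20/3.

x_1 = 44/3, x_2 = -20/3, maximum z = -148/3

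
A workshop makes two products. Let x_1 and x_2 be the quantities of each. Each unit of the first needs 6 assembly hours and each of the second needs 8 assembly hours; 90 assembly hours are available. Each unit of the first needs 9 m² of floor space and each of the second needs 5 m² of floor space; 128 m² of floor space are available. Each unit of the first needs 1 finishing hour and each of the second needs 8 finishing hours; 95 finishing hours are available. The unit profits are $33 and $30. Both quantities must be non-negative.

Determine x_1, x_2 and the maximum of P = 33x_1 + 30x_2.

Vertices and P = 33x_1 + 30x_2:
  (0, 0) → P = 0
  (0, 45/4) → P = 675/2
  (128/9, 0) → P = 1408/3
  (41/3, 1) → P = 481

x_1 = 41/3, x_2 = 1, maximum P = 481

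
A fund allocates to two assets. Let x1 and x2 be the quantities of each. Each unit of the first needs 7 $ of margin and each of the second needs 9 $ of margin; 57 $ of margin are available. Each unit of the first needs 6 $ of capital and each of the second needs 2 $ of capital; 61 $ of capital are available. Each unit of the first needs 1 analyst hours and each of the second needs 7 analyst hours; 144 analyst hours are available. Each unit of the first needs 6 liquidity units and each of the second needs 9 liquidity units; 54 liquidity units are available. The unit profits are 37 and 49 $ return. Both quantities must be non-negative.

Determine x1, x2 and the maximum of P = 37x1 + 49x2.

x1 = 3, x2 = 4, maximum P = 307

Feasible corners and P = 37x1 + 49x2:
  (0, 0) → P = 0
  (0, 6) → P = 294
  (57/7, 0) → P = 2109/7
  (3, 4) → P = 307

The optimum lies where 7x1 + 9x2 = 57 and 6x1 + 9x2 = 54.
Solving simultaneously gives x1 = 3, x2 = 4.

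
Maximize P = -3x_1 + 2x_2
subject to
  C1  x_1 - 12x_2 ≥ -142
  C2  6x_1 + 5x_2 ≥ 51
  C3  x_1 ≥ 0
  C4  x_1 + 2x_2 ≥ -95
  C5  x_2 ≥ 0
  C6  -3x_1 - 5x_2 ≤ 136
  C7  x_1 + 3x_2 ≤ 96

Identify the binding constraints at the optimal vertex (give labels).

C1 and C3

Vertices and P = -3x_1 + 2x_2:
  (0, 71/6) → P = 71/3
  (242/5, 238/15) → P = -1702/15
  (0, 51/5) → P = 102/5
  (17/2, 0) → P = -51/2
  (96, 0) → P = -288

The maximum is at (0, 71/6). Substituting into each constraint, equality holds for C1 and C3; the remaining constraints have slack.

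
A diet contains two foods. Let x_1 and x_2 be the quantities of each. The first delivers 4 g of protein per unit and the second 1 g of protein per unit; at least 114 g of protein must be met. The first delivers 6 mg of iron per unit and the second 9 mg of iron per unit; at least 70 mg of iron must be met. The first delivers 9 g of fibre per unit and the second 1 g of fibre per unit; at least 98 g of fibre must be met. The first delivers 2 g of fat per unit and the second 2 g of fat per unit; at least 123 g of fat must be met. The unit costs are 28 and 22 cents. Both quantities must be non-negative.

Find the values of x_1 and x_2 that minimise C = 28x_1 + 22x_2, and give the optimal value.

Corner points and C = 28x_1 + 22x_2:
  (0, 114) → C = 2508
  (123/2, 0) → C = 1722
  (35/2, 44) → C = 1458
The feasible region is unbounded (it extends along (0, 1), (1, 0)), but C strictly increases along every unbounded feasible direction, so there is no improving ray and the minimum is attained at a vertex.

The binding constraints are 4x_1 + x_2 = 114 and 2x_1 + 2x_2 = 123.
Solving simultaneously gives x_1 = 35/2, x_2 = 44.

x_1 = 35/2, x_2 = 44, minimum C = 1458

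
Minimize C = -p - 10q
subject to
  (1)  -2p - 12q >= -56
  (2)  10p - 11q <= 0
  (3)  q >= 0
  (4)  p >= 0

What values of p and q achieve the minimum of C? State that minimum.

Vertices and C = -p - 10q:
  (308/71, 280/71) → C = -3108/71
  (0, 14/3) → C = -140/3
  (0, 0) → C = 0

The binding constraints are -2p - 12q = -56 and p = 0.
Solving simultaneously gives p = 0, q = 14/3.

p = 0, q = 14/3, minimum C = -140/3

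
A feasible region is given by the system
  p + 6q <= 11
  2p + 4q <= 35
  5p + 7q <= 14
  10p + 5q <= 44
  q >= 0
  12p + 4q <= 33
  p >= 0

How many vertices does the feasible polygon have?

The feasible vertices (each the meet of two boundaries and inside every other half-plane) are:
  (7/23, 41/23)
  (0, 11/6)
  (175/64, 3/64)
  (11/4, 0)
  (0, 0)

5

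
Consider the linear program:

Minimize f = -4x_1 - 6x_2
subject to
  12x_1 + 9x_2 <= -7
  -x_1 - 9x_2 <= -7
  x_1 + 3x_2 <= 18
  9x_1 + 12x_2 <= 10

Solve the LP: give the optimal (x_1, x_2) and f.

x_1 = -62/5, x_2 = 152/15, minimum f = -56/5

Extreme points and f = -4x_1 - 6x_2:
  (-14/11, 91/99) → f = -14/33
  (-58/21, 61/21) → f = -134/21
  (-62/5, 152/15) → f = -56/5
The feasible region is unbounded (it extends along (-9, 1), (-3, 1)), but f strictly increases along every unbounded feasible direction, so there is no improving ray and the minimum is attained at a vertex.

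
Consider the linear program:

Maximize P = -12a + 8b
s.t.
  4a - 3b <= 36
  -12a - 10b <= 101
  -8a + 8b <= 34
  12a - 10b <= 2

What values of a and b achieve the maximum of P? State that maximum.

a = -287/44, b = -25/11, maximum P = 661/11

Corner points and P = -12a + 8b:
  (-287/44, -25/11) → P = 661/11
  (-33/8, -103/20) → P = 83/10
  (89/4, 53/2) → P = -55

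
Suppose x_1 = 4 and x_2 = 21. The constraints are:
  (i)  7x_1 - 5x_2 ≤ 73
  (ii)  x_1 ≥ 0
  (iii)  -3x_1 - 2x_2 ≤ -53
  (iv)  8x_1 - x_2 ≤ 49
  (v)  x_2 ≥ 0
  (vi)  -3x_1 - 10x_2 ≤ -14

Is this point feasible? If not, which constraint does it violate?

feasible

(i): -77 ≤ 73 ✓
(ii): 4 ≥ 0 ✓
(iii): -54 ≤ -53 ✓
(iv): 11 ≤ 49 ✓
(v): 21 ≥ 0 ✓
(vi): -222 ≤ -14 ✓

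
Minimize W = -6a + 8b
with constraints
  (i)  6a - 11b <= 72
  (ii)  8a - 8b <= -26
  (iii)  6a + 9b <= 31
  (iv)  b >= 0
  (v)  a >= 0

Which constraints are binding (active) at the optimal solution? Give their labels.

(ii) and (v)

Corner points and W = -6a + 8b:
  (7/60, 101/30) → W = 787/30
  (0, 13/4) → W = 26
  (0, 31/9) → W = 248/9

The minimum is at (0, 13/4). Substituting into each constraint, equality holds for (ii) and (v); the remaining constraints have slack.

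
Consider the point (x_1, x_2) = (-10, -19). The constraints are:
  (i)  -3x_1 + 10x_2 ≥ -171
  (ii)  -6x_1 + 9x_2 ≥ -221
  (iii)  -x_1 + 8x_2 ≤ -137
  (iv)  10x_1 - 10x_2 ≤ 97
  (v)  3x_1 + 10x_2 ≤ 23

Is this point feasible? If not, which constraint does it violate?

(i): -160 ≥ -171 ✓
(ii): -111 ≥ -221 ✓
(iii): -142 ≤ -137 ✓
(iv): 90 ≤ 97 ✓
(v): -220 ≤ 23 ✓

feasible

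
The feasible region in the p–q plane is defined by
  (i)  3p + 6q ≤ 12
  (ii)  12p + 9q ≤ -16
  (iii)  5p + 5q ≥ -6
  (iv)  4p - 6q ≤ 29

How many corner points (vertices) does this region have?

Of the 6 pairwise boundary intersections, those satisfying every inequality are:
  (-68/15, 64/15)
  (-32/5, 26/5)
  (-26/15, 8/15)

3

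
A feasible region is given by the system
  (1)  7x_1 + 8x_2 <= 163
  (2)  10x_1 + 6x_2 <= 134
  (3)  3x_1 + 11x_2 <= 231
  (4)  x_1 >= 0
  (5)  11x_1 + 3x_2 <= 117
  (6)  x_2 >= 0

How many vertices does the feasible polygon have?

Of the 15 pairwise boundary intersections, those satisfying every inequality are:
  (47/19, 346/19)
  (0, 163/8)
  (25/3, 76/9)
  (0, 0)
  (117/11, 0)

5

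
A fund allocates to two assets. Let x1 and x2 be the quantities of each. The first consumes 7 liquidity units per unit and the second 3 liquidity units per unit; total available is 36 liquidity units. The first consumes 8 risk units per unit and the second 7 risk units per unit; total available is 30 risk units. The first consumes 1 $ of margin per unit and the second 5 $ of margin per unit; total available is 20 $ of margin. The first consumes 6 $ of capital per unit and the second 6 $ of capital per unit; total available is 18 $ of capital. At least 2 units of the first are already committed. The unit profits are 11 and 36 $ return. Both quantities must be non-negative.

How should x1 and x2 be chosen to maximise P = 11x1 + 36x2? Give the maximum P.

Vertices and P = 11x1 + 36x2:
  (3, 0) → P = 33
  (2, 0) → P = 22
  (2, 1) → P = 58

At the optimal vertex, 6x1 + 6x2 = 18 and x1 = 2.
Solving simultaneously gives x1 = 2, x2 = 1.

x1 = 2, x2 = 1, maximum P = 58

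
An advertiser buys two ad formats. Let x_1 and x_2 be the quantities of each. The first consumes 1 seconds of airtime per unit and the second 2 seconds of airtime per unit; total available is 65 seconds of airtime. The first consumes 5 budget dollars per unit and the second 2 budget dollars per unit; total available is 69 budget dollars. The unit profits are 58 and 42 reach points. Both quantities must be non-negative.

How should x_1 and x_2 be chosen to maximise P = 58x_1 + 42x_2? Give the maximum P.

x_1 = 1, x_2 = 32, maximum P = 1402

Feasible corners and P = 58x_1 + 42x_2:
  (0, 0) → P = 0
  (0, 65/2) → P = 1365
  (69/5, 0) → P = 4002/5
  (1, 32) → P = 1402

The binding constraints are x_1 + 2x_2 = 65 and 5x_1 + 2x_2 = 69.
Solving simultaneously gives x_1 = 1, x_2 = 32.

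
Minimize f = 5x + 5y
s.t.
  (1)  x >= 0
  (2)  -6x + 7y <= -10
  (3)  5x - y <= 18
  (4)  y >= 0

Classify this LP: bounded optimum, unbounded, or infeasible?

bounded optimum

Extreme points and f = 5x + 5y:
  (4, 2) → f = 30
  (5/3, 0) → f = 25/3
  (18/5, 0) → f = 18
The feasible region has finitely many vertices and no improving ray; the minimum is 25/3 at (5/3, 0).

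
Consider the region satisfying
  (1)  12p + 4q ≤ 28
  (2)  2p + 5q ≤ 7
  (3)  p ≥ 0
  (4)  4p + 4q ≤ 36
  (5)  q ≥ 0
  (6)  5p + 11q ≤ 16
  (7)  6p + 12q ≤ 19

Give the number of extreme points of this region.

Of the 21 pairwise boundary intersections, those satisfying every inequality are:
  (7/3, 0)
  (61/28, 13/28)
  (0, 7/5)
  (1, 1)
  (0, 0)

5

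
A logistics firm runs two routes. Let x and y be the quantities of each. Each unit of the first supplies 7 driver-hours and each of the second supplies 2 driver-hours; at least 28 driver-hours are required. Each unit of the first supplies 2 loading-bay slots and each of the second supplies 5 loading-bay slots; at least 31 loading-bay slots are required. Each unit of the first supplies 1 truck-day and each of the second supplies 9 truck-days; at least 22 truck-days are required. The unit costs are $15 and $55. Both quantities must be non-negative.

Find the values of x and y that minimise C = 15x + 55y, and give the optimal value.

x = 13, y = 1, minimum C = 250

Vertices and C = 15x + 55y:
  (0, 14) → C = 770
  (22, 0) → C = 330
  (78/31, 161/31) → C = 10025/31
  (13, 1) → C = 250
The feasible region is unbounded (it extends along (0, 1), (1, 0)), but C strictly increases along every unbounded feasible direction, so there is no improving ray and the minimum is attained at a vertex.

At the optimal vertex, 2x + 5y = 31 and x + 9y = 22.
Solving simultaneously gives x = 13, y = 1.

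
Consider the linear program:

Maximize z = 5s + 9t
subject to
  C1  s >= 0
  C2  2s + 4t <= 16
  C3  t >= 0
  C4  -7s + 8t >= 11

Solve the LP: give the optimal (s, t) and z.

The binding constraints are 2s + 4t = 16 and -7s + 8t = 11.
Solving simultaneously gives s = 21/11, t = 67/22.

s = 21/11, t = 67/22, maximum z = 813/22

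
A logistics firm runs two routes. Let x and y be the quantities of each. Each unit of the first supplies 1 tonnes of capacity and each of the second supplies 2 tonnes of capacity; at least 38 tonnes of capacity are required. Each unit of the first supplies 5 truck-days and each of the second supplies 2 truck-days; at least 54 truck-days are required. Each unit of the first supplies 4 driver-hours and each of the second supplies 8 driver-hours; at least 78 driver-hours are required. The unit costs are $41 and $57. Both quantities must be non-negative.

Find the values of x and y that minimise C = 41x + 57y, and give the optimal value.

Feasible corners and C = 41x + 57y:
  (0, 27) → C = 1539
  (38, 0) → C = 1558
  (4, 17) → C = 1133
The feasible region is unbounded (it extends along (0, 1), (1, 0)), but C strictly increases along every unbounded feasible direction, so there is no improving ray and the minimum is attained at a vertex.

At the optimal vertex, x + 2y = 38 and 5x + 2y = 54.
Solving simultaneously gives x = 4, y = 17.

x = 4, y = 17, minimum C = 1133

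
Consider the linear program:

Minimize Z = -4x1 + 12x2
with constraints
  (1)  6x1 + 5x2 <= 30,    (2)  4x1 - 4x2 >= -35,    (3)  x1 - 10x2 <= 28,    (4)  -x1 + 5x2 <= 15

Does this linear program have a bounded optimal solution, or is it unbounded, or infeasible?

bounded optimum

Extreme points and Z = -4x1 + 12x2:
  (88/13, -138/65) → Z = -3416/65
  (15/7, 24/7) → Z = 228/7
  (-77/6, -49/12) → Z = 7/3
  (-115/16, 25/16) → Z = 95/2
The feasible region has finitely many vertices and no improving ray; the minimum is -3416/65 at (88/13, -138/65).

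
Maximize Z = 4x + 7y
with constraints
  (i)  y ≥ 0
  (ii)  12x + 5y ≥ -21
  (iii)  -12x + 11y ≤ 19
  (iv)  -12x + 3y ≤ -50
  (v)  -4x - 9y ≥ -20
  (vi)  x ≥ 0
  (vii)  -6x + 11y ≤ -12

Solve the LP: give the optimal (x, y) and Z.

Extreme points and Z = 4x + 7y:
  (25/6, 0) → Z = 50/3
  (5, 0) → Z = 20
  (17/4, 1/3) → Z = 58/3

The binding constraints are y = 0 and -4x - 9y = -20.
Solving simultaneously gives x = 5, y = 0.

x = 5, y = 0, maximum Z = 20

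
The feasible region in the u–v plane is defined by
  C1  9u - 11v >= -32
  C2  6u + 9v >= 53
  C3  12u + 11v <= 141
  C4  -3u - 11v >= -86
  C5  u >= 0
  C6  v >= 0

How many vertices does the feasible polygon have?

5

The feasible vertices (each the meet of two boundaries and inside every other half-plane) are:
  (295/147, 223/49)
  (9/2, 145/22)
  (53/6, 0)
  (55/9, 203/33)
  (47/4, 0)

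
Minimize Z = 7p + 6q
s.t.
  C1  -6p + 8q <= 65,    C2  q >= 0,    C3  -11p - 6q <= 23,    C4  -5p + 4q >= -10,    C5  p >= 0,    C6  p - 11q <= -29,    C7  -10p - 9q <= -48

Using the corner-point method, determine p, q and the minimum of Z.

p = 0, q = 16/3, minimum Z = 32

The optimum lies where p = 0 and -10p - 9q = -48.
Solving simultaneously gives p = 0, q = 16/3.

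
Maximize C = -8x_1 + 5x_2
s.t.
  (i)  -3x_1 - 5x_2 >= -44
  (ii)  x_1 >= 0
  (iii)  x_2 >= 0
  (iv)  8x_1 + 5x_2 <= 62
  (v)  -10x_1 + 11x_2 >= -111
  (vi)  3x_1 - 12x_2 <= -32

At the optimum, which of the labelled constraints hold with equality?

(i) and (ii)

Vertices and C = -8x_1 + 5x_2:
  (0, 44/5) → C = 44
  (18/5, 166/25) → C = 22/5
  (0, 8/3) → C = 40/3
  (584/111, 442/111) → C = -2462/111

The maximum is at (0, 44/5). Substituting into each constraint, equality holds for (i) and (ii); the remaining constraints have slack.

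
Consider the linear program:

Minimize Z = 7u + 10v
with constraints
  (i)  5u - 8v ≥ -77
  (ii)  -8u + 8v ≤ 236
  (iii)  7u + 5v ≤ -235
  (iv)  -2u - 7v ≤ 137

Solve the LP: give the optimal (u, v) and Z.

u = -545/17, v = -177/17, minimum Z = -5585/17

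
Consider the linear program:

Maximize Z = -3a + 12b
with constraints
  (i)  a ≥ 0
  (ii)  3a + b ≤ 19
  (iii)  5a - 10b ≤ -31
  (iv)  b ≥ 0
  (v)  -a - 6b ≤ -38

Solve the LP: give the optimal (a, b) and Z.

a = 0, b = 19, maximum Z = 228

Vertices and Z = -3a + 12b:
  (0, 19) → Z = 228
  (0, 19/3) → Z = 76
  (76/17, 95/17) → Z = 912/17

The optimum lies where a = 0 and 3a + b = 19.
Solving simultaneously gives a = 0, b = 19.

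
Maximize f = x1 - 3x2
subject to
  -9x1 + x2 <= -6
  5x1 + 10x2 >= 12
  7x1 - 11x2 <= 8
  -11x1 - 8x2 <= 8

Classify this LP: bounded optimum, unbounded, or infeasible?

Vertices and f = x1 - 3x2:
  (72/95, 78/95) → f = -162/95
  (212/125, 44/125) → f = 16/25
The feasible region has finitely many vertices and no improving ray; the maximum is 16/25 at (212/125, 44/125).

bounded optimum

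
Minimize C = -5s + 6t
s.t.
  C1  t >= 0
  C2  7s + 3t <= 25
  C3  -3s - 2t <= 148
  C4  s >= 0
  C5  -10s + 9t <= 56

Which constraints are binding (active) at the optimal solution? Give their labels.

Vertices and C = -5s + 6t:
  (25/7, 0) → C = -125/7
  (0, 0) → C = 0
  (19/31, 214/31) → C = 1189/31
  (0, 56/9) → C = 112/3

The minimum is at (25/7, 0). Substituting into each constraint, equality holds for C1 and C2; the remaining constraints have slack.

C1 and C2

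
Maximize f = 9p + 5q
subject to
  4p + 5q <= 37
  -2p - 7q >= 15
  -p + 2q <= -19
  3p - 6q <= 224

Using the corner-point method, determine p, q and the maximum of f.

Corner points and f = 9p + 5q:
  (167/9, -67/9) → f = 1168/9
  (1342/39, -785/39) → f = 8153/39
  (103/11, -53/11) → f = 662/11
The feasible region is unbounded (it extends along (-2, -1)), but f strictly decreases along every unbounded feasible direction, so there is no improving ray and the maximum is attained at a vertex.

p = 1342/39, q = -785/39, maximum f = 8153/39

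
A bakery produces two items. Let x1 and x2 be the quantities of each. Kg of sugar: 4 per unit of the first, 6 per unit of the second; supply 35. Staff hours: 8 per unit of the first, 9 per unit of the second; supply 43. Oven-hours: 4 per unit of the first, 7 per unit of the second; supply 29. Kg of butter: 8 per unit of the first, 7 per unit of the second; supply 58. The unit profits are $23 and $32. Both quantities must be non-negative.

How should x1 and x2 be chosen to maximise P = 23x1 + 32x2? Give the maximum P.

x1 = 2, x2 = 3, maximum P = 142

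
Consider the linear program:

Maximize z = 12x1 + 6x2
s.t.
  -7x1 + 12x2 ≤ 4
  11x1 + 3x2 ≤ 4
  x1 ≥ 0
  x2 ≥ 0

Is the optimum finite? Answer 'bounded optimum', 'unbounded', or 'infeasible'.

Feasible corners and z = 12x1 + 6x2:
  (4/17, 8/17) → z = 96/17
  (0, 1/3) → z = 2
  (4/11, 0) → z = 48/11
  (0, 0) → z = 0
The feasible region has finitely many vertices and no improving ray; the maximum is 96/17 at (4/17, 8/17).

bounded optimum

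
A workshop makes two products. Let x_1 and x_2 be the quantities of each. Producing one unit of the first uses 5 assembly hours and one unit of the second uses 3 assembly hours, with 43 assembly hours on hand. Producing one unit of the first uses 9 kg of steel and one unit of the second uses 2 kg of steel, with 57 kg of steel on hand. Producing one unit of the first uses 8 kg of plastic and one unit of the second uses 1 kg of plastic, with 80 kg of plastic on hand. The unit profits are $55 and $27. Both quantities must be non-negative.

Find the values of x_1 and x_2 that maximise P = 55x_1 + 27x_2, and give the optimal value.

x_1 = 5, x_2 = 6, maximum P = 437

Corner points and P = 55x_1 + 27x_2:
  (0, 0) → P = 0
  (0, 43/3) → P = 387
  (19/3, 0) → P = 1045/3
  (5, 6) → P = 437

The binding constraints are 5x_1 + 3x_2 = 43 and 9x_1 + 2x_2 = 57.
Solving simultaneously gives x_1 = 5, x_2 = 6.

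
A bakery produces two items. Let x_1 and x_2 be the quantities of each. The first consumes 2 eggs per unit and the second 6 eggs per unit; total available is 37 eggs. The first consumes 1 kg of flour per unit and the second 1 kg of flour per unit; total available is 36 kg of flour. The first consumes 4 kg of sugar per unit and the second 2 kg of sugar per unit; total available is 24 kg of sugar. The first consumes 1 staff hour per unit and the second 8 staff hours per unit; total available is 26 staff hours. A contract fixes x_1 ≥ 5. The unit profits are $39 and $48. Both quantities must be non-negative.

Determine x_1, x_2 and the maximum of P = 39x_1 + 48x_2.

Feasible corners and P = 39x_1 + 48x_2:
  (6, 0) → P = 234
  (5, 0) → P = 195
  (5, 2) → P = 291

x_1 = 5, x_2 = 2, maximum P = 291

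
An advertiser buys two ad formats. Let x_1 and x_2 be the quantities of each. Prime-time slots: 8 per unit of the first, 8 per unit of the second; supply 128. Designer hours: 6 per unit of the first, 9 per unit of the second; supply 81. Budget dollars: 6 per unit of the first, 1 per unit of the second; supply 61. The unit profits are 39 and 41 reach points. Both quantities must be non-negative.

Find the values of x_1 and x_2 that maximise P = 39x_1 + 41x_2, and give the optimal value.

x_1 = 39/4, x_2 = 5/2, maximum P = 1931/4

Extreme points and P = 39x_1 + 41x_2:
  (0, 0) → P = 0
  (0, 9) → P = 369
  (61/6, 0) → P = 793/2
  (39/4, 5/2) → P = 1931/4

At the optimal vertex, 6x_1 + 9x_2 = 81 and 6x_1 + x_2 = 61.
Solving simultaneously gives x_1 = 39/4, x_2 = 5/2.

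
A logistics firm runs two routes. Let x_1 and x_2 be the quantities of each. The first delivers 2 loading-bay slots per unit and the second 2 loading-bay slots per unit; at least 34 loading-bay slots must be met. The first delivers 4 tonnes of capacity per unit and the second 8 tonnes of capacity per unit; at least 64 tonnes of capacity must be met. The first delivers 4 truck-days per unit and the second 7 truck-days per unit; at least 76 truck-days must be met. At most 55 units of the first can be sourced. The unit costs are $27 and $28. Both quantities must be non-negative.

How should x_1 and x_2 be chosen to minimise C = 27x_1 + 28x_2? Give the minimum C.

x_1 = 43/3, x_2 = 8/3, minimum C = 1385/3

The feasible region is unbounded (it extends along (0, 1)), but C strictly increases along every unbounded feasible direction, so there is no improving ray and the minimum is attained at a vertex.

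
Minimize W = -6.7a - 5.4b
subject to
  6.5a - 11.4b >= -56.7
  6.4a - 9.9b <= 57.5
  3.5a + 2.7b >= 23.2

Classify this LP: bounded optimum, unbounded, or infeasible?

Feasible corners and W = -6.7a - 5.4b:
  (40561/287, 73663/861) → W = -4043521/2870
  (3713/1915, 6985/1149) → W = -877421/19150
  (4277/577, -1759/1731) → W = -254897/5770
The feasible region has finitely many vertices and no improving ray; the minimum is -4043521/2870 at (40561/287, 73663/861).

bounded optimum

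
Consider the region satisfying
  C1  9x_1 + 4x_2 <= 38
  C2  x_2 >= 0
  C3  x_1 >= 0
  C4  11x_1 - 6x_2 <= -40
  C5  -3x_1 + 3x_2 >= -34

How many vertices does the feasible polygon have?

Of the 10 pairwise boundary intersections, those satisfying every inequality are:
  (0, 19/2)
  (34/49, 389/49)
  (0, 20/3)

3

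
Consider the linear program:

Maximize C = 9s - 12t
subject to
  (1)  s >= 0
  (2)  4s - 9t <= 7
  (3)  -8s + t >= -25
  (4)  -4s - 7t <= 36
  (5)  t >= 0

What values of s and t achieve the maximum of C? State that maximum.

Vertices and C = 9s - 12t:
  (0, 0) → C = 0
  (109/34, 11/17) → C = 717/34
  (7/4, 0) → C = 63/4
The feasible region is unbounded (it extends along (0, 1), (1, 8)), but C strictly decreases along every unbounded feasible direction, so there is no improving ray and the maximum is attained at a vertex.

At the optimal vertex, 4s - 9t = 7 and -8s + t = -25.
Solving simultaneously gives s = 109/34, t = 11/17.

s = 109/34, t = 11/17, maximum C = 717/34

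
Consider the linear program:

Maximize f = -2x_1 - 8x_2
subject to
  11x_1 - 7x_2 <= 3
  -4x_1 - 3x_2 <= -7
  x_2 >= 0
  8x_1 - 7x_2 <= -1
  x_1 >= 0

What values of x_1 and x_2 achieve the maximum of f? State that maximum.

x_1 = 23/26, x_2 = 15/13, maximum f = -11

Corner points and f = -2x_1 - 8x_2:
  (4/3, 5/3) → f = -16
  (23/26, 15/13) → f = -11
  (0, 7/3) → f = -56/3
The feasible region is unbounded (it extends along (0, 1), (7, 11)), but f strictly decreases along every unbounded feasible direction, so there is no improving ray and the maximum is attained at a vertex.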